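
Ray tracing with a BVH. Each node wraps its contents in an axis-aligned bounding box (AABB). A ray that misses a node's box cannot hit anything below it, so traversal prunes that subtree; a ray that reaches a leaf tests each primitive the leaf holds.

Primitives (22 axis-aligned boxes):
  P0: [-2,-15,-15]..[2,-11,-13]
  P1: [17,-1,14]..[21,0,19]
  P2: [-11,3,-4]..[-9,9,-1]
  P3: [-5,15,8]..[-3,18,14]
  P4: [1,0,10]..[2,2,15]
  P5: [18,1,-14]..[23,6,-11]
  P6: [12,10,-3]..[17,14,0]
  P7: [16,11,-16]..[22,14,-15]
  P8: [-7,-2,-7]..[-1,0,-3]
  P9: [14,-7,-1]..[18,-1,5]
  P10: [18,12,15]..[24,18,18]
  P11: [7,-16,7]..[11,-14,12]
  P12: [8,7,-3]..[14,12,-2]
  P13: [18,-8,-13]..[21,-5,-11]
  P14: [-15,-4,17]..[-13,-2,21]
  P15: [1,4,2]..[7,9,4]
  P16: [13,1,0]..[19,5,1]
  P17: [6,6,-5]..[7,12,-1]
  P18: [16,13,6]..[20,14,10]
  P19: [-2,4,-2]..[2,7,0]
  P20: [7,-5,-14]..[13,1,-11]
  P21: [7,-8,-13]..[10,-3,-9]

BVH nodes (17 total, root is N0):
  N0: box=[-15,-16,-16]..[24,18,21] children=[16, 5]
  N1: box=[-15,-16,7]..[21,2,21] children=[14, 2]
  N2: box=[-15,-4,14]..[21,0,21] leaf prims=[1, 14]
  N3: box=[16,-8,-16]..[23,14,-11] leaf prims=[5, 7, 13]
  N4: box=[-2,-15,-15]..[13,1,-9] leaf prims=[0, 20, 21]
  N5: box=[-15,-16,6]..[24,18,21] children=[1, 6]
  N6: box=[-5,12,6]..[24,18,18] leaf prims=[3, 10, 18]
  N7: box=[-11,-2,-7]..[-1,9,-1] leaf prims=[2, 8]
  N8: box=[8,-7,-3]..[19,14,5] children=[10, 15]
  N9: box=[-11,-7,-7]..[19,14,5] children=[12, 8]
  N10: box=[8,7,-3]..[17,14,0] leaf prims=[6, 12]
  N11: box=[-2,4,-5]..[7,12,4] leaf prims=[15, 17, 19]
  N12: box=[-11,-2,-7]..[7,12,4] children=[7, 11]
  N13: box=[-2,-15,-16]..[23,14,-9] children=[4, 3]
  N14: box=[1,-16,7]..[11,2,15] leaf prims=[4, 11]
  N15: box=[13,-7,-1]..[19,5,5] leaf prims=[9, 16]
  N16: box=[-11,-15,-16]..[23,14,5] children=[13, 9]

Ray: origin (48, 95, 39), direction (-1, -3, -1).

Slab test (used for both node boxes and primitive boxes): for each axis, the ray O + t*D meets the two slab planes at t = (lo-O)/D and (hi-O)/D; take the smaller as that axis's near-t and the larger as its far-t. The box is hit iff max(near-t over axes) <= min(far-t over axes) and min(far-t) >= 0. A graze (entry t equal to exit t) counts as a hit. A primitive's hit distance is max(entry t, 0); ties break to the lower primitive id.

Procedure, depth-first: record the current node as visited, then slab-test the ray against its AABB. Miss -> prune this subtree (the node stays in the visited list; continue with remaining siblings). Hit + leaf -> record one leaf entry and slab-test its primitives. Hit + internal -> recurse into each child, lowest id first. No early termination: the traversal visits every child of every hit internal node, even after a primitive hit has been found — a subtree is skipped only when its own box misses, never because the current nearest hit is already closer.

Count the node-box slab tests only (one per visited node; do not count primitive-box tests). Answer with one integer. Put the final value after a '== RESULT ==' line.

Traverse from the root:
N0 x:[24,63] y:[77/3,37] z:[18,55] -> hit [77/3,37], descend [5, 16]
  N5 x:[24,63] y:[77/3,37] z:[18,33] -> hit [77/3,33], descend [1, 6]
    N1 x:[27,63] y:[31,37] z:[18,32] -> hit [31,32], descend [2, 14]
      N2 x:[27,63] y:[95/3,33] z:[18,25] -> miss, prune
      N14 x:[37,47] y:[31,37] z:[24,32] -> miss, prune
    N6 x:[24,53] y:[77/3,83/3] z:[21,33] -> hit [77/3,83/3] leaf, test {P3(miss), P10(miss), P18(miss)}
  N16 x:[25,59] y:[27,110/3] z:[34,55] -> hit [34,110/3], descend [9, 13]
    N9 x:[29,59] y:[27,34] z:[34,46] -> hit [34,34], descend [8, 12]
      N8 x:[29,40] y:[27,34] z:[34,42] -> hit [34,34], descend [10, 15]
        N10 x:[31,40] y:[27,88/3] z:[39,42] -> miss, prune
        N15 x:[29,35] y:[30,34] z:[34,40] -> hit [34,34] leaf, test {P9@t=34, P16(miss)}
      N12 x:[41,59] y:[83/3,97/3] z:[35,46] -> miss, prune
    N13 x:[25,50] y:[27,110/3] z:[48,55] -> miss, prune

Summary -> nodes [0, 5, 1, 2, 14, 6, 16, 9, 8, 10, 15, 12, 13]; box-tests=13; leaf-entries=2; first=P9

== RESULT ==
13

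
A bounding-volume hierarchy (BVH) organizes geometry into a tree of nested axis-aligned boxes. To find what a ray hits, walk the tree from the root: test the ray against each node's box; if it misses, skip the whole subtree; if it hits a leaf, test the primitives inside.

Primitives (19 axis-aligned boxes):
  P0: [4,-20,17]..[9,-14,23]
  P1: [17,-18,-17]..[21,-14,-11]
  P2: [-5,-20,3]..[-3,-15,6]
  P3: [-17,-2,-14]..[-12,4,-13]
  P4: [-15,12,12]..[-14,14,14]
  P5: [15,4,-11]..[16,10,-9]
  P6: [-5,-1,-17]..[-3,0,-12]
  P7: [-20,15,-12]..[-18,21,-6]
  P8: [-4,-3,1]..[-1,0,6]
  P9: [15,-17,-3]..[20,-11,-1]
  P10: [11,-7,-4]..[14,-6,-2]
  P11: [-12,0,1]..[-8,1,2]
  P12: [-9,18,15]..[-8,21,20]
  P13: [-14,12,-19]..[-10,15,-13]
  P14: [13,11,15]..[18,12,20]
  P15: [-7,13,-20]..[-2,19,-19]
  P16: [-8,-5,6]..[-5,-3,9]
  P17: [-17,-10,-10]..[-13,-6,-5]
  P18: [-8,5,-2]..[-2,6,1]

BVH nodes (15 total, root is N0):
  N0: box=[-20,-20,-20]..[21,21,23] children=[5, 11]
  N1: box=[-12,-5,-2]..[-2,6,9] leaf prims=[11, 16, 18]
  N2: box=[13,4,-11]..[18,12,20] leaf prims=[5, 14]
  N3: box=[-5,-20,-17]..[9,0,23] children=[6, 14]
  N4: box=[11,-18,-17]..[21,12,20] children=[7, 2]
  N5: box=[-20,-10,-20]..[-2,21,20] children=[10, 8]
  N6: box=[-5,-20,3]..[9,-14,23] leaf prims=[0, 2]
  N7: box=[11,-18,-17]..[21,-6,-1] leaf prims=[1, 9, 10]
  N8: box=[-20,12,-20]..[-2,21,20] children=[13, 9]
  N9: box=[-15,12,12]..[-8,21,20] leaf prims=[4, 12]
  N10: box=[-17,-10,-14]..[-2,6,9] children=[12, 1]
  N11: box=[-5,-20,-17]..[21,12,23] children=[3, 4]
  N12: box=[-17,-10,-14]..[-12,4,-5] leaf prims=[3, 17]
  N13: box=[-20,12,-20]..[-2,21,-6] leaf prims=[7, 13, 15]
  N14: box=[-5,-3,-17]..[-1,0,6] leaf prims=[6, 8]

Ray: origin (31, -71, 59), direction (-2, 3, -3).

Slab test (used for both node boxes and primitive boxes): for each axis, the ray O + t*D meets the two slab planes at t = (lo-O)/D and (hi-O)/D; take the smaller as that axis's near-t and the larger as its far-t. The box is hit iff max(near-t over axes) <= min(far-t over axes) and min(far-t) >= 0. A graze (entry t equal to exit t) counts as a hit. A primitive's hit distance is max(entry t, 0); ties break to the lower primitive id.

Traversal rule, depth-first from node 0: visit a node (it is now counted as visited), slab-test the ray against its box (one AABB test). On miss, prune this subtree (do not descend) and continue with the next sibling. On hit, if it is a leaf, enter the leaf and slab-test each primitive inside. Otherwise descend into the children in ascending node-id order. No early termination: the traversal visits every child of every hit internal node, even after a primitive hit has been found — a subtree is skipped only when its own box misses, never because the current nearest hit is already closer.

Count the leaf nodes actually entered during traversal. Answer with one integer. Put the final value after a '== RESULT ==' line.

Walk:
N0 x:[5,51/2] y:[17,92/3] z:[12,79/3] -> hit [17,51/2], descend [5, 11]
  N5 x:[33/2,51/2] y:[61/3,92/3] z:[13,79/3] -> hit [61/3,51/2], descend [8, 10]
    N8 x:[33/2,51/2] y:[83/3,92/3] z:[13,79/3] -> miss, prune
    N10 x:[33/2,24] y:[61/3,77/3] z:[50/3,73/3] -> hit [61/3,24], descend [1, 12]
      N1 x:[33/2,43/2] y:[22,77/3] z:[50/3,61/3] -> miss, prune
      N12 x:[43/2,24] y:[61/3,25] z:[64/3,73/3] -> hit [43/2,24] leaf, test {P3@t=24, P17(miss)}
  N11 x:[5,18] y:[17,83/3] z:[12,76/3] -> hit [17,18], descend [3, 4]
    N3 x:[11,18] y:[17,71/3] z:[12,76/3] -> hit [17,18], descend [6, 14]
      N6 x:[11,18] y:[17,19] z:[12,56/3] -> hit [17,18] leaf, test {P0(miss), P2@t=53/3}
      N14 x:[16,18] y:[68/3,71/3] z:[53/3,76/3] -> miss, prune
    N4 x:[5,10] y:[53/3,83/3] z:[13,76/3] -> miss, prune

Summary -> nodes [0, 5, 8, 10, 1, 12, 11, 3, 6, 14, 4]; box-tests=11; leaf-entries=2; first=P2

== RESULT ==
2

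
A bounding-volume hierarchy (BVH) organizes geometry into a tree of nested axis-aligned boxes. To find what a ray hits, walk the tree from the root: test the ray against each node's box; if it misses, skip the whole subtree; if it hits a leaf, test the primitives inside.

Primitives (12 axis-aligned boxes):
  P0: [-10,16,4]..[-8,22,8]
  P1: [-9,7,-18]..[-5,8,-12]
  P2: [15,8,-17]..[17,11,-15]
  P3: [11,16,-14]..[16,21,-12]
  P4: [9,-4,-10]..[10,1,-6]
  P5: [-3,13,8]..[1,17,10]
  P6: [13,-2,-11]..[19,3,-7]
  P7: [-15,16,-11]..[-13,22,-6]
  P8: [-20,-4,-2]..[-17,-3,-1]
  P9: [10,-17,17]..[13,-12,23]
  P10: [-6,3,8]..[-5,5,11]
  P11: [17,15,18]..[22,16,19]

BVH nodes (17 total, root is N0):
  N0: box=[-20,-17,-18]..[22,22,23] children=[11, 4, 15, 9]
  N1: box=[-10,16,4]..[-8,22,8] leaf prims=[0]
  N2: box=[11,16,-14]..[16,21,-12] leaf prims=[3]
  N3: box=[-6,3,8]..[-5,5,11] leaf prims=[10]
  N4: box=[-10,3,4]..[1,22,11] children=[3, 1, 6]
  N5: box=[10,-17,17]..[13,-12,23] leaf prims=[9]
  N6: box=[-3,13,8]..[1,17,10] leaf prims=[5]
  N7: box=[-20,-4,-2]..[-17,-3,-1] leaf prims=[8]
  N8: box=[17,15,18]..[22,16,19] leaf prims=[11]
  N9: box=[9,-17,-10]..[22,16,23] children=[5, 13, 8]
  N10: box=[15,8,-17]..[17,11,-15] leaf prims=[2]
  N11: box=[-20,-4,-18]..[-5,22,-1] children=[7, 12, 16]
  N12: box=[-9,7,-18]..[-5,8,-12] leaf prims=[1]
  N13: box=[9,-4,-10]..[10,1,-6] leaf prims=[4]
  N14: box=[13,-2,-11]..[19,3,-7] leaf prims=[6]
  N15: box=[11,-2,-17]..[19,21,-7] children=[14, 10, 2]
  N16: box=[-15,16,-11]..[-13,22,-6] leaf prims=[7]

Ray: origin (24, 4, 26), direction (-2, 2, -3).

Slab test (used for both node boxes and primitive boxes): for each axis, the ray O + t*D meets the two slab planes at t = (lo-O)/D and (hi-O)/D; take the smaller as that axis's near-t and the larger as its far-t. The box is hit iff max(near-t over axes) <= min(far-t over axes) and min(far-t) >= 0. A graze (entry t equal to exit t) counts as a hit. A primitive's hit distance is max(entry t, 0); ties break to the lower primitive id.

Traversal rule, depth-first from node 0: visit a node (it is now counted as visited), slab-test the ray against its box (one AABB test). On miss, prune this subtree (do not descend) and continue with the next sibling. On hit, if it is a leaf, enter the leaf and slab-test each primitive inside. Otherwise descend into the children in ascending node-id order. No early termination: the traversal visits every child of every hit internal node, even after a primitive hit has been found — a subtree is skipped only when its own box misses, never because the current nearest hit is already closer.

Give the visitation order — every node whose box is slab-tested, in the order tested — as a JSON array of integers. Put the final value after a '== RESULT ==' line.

Walk:
N0 x:[1,22] y:[-21/2,9] z:[1,44/3] -> hit [1,9], descend [4, 9, 11, 15]
  N4 x:[23/2,17] y:[-1/2,9] z:[5,22/3] -> miss, prune
  N9 x:[1,15/2] y:[-21/2,6] z:[1,12] -> hit [1,6], descend [5, 8, 13]
    N5 x:[11/2,7] y:[-21/2,-8] z:[1,3] -> miss, prune
    N8 x:[1,7/2] y:[11/2,6] z:[7/3,8/3] -> miss, prune
    N13 x:[7,15/2] y:[-4,-3/2] z:[32/3,12] -> miss, prune
  N11 x:[29/2,22] y:[-4,9] z:[9,44/3] -> miss, prune
  N15 x:[5/2,13/2] y:[-3,17/2] z:[11,43/3] -> miss, prune

order=[0, 4, 9, 5, 8, 13, 11, 15]  |boxes|=8  |leaves|=0  hit=miss

== RESULT ==
[0, 4, 9, 5, 8, 13, 11, 15]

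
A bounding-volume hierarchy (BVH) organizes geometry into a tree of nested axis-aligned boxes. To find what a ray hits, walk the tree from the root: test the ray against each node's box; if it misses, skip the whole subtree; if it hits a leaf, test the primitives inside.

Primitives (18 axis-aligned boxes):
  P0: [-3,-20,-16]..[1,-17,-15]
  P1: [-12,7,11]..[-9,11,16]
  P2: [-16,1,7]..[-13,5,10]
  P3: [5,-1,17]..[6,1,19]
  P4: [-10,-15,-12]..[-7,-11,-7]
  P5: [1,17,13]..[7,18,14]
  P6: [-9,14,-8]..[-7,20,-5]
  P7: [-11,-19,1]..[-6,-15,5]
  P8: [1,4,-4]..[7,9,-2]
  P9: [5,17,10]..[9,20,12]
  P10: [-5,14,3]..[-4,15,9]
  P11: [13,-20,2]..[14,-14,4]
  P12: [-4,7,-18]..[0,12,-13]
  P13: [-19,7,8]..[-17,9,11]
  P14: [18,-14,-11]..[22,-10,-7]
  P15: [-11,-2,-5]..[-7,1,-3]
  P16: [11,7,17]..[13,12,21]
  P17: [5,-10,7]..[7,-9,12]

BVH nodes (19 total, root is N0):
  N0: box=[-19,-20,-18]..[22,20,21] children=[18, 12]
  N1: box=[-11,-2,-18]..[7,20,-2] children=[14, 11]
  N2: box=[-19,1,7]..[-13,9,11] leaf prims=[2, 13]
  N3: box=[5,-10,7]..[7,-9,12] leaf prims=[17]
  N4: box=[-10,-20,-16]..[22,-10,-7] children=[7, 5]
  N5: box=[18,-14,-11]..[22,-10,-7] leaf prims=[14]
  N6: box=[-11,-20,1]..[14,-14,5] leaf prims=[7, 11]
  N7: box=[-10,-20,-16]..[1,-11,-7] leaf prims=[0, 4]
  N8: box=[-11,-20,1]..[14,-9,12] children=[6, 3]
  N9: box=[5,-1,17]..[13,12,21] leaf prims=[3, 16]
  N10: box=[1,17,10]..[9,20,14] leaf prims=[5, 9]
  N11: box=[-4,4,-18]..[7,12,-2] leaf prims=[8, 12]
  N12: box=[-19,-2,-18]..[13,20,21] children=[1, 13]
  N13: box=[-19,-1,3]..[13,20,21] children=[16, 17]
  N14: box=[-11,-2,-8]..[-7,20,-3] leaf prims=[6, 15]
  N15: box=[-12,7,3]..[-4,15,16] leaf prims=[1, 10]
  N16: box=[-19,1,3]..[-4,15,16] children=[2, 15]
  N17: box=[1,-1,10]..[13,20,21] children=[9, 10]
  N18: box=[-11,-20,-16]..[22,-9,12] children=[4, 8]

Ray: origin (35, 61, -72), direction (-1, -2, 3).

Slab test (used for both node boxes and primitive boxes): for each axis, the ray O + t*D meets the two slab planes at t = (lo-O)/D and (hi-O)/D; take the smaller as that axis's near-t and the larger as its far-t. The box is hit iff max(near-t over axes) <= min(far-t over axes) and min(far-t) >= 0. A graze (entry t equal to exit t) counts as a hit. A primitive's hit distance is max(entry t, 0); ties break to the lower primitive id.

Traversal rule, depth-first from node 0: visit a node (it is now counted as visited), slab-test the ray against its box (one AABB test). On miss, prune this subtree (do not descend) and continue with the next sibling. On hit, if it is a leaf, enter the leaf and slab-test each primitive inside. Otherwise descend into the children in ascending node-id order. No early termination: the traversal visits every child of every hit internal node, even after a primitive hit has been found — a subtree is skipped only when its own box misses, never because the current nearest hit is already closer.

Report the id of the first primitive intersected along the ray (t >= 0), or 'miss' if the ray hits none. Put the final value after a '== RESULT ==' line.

Walk:
N0 x:[13,54] y:[41/2,81/2] z:[18,31] -> hit [41/2,31], descend [12, 18]
  N12 x:[22,54] y:[41/2,63/2] z:[18,31] -> hit [22,31], descend [1, 13]
    N1 x:[28,46] y:[41/2,63/2] z:[18,70/3] -> miss, prune
    N13 x:[22,54] y:[41/2,31] z:[25,31] -> hit [25,31], descend [16, 17]
      N16 x:[39,54] y:[23,30] z:[25,88/3] -> miss, prune
      N17 x:[22,34] y:[41/2,31] z:[82/3,31] -> hit [82/3,31], descend [9, 10]
        N9 x:[22,30] y:[49/2,31] z:[89/3,31] -> hit [89/3,30] leaf, test {P3@t=30, P16(miss)}
        N10 x:[26,34] y:[41/2,22] z:[82/3,86/3] -> miss, prune
  N18 x:[13,46] y:[35,81/2] z:[56/3,28] -> miss, prune

9 AABB tests over nodes [0, 12, 1, 13, 16, 17, 9, 10, 18]; 1 leaf entered; closest P3.

== RESULT ==
3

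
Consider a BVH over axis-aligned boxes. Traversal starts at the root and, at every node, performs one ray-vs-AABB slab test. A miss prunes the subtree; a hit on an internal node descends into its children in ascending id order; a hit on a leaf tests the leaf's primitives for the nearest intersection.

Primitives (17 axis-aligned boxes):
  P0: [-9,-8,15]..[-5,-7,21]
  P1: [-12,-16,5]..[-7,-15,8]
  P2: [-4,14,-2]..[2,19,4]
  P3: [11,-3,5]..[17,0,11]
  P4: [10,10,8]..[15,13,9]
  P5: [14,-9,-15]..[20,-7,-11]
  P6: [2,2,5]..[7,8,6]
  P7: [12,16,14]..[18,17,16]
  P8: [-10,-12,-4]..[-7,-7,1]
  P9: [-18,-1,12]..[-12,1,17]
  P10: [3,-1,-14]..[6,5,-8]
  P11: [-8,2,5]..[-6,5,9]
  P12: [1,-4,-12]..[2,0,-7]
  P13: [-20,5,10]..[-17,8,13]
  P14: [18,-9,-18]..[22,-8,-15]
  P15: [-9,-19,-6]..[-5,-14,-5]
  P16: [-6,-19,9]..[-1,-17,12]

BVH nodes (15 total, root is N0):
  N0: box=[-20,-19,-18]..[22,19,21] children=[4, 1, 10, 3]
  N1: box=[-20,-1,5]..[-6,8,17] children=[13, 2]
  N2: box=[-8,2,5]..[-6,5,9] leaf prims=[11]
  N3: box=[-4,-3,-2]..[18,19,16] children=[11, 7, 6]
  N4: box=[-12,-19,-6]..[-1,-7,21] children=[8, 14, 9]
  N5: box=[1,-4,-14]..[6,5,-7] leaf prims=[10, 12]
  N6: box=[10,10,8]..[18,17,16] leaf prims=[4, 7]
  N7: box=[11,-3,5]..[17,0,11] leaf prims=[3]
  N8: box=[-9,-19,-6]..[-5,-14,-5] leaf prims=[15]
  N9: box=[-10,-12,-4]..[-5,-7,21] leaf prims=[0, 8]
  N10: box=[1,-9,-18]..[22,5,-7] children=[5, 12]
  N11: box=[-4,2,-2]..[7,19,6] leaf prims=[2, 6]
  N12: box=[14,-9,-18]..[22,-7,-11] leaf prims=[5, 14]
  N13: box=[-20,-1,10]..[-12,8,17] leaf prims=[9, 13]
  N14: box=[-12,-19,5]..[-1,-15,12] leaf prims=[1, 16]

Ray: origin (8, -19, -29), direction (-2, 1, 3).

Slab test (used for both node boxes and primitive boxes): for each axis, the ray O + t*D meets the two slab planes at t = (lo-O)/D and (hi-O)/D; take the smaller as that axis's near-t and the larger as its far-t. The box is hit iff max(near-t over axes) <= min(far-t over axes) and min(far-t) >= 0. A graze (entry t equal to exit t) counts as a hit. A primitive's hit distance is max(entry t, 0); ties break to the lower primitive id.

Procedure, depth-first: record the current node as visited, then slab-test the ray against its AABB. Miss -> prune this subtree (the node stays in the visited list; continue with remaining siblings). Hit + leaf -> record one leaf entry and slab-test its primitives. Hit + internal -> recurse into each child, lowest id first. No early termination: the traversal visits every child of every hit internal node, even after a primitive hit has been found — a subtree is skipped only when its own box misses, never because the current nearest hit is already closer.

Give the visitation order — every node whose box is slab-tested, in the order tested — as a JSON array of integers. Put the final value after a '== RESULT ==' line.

Traverse from the root:
N0 x:[-7,14] y:[0,38] z:[11/3,50/3] -> hit [11/3,14], descend [1, 3, 4, 10]
  N1 x:[7,14] y:[18,27] z:[34/3,46/3] -> miss, prune
  N3 x:[-5,6] y:[16,38] z:[9,15] -> miss, prune
  N4 x:[9/2,10] y:[0,12] z:[23/3,50/3] -> hit [23/3,10], descend [8, 9, 14]
    N8 x:[13/2,17/2] y:[0,5] z:[23/3,8] -> miss, prune
    N9 x:[13/2,9] y:[7,12] z:[25/3,50/3] -> hit [25/3,9] leaf, test {P0(miss), P8@t=25/3}
    N14 x:[9/2,10] y:[0,4] z:[34/3,41/3] -> miss, prune
  N10 x:[-7,7/2] y:[10,24] z:[11/3,22/3] -> miss, prune

8 AABB tests over nodes [0, 1, 3, 4, 8, 9, 14, 10]; 1 leaf entered; closest P8.

== RESULT ==
[0, 1, 3, 4, 8, 9, 14, 10]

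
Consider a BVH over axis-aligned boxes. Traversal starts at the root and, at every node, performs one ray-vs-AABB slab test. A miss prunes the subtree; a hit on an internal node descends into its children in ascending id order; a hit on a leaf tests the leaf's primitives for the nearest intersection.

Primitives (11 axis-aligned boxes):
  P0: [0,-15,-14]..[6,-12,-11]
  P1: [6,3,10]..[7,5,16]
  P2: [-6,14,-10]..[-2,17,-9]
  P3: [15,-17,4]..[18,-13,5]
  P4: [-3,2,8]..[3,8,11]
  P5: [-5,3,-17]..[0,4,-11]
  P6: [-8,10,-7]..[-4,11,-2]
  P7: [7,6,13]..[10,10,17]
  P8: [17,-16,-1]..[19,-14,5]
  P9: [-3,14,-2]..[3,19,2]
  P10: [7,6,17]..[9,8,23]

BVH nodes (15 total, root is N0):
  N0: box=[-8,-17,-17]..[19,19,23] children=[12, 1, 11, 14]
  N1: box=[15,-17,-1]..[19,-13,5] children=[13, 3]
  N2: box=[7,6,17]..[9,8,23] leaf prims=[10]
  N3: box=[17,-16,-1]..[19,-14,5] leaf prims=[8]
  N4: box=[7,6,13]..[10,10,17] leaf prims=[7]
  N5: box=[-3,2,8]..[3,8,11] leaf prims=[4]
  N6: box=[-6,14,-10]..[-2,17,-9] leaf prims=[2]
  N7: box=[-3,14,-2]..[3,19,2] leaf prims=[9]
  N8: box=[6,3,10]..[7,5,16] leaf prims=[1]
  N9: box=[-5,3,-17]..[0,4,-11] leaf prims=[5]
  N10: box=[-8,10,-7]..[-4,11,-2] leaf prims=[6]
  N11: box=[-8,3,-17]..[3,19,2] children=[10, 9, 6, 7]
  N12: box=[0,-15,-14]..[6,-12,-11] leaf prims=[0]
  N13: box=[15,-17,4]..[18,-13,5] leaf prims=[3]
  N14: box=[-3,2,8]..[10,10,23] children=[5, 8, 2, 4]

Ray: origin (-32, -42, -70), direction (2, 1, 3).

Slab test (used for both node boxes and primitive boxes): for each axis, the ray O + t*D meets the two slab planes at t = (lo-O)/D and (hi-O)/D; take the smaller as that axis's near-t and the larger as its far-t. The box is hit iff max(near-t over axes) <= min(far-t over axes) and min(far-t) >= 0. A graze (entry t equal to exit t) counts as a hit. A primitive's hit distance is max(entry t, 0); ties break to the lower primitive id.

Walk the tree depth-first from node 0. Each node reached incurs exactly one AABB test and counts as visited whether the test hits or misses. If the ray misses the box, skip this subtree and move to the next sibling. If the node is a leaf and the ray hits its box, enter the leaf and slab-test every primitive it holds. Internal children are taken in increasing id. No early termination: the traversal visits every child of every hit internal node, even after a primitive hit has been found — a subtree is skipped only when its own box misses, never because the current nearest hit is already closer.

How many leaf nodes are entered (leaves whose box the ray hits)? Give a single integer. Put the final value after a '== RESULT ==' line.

Traverse from the root:
N0 x:[12,51/2] y:[25,61] z:[53/3,31] -> hit [25,51/2], descend [1, 11, 12, 14]
  N1 x:[47/2,51/2] y:[25,29] z:[23,25] -> hit [25,25], descend [3, 13]
    N3 x:[49/2,51/2] y:[26,28] z:[23,25] -> miss, prune
    N13 x:[47/2,25] y:[25,29] z:[74/3,25] -> hit [25,25] leaf, test {P3@t=25}
  N11 x:[12,35/2] y:[45,61] z:[53/3,24] -> miss, prune
  N12 x:[16,19] y:[27,30] z:[56/3,59/3] -> miss, prune
  N14 x:[29/2,21] y:[44,52] z:[26,31] -> miss, prune

Summary -> nodes [0, 1, 3, 13, 11, 12, 14]; box-tests=7; leaf-entries=1; first=P3

== RESULT ==
1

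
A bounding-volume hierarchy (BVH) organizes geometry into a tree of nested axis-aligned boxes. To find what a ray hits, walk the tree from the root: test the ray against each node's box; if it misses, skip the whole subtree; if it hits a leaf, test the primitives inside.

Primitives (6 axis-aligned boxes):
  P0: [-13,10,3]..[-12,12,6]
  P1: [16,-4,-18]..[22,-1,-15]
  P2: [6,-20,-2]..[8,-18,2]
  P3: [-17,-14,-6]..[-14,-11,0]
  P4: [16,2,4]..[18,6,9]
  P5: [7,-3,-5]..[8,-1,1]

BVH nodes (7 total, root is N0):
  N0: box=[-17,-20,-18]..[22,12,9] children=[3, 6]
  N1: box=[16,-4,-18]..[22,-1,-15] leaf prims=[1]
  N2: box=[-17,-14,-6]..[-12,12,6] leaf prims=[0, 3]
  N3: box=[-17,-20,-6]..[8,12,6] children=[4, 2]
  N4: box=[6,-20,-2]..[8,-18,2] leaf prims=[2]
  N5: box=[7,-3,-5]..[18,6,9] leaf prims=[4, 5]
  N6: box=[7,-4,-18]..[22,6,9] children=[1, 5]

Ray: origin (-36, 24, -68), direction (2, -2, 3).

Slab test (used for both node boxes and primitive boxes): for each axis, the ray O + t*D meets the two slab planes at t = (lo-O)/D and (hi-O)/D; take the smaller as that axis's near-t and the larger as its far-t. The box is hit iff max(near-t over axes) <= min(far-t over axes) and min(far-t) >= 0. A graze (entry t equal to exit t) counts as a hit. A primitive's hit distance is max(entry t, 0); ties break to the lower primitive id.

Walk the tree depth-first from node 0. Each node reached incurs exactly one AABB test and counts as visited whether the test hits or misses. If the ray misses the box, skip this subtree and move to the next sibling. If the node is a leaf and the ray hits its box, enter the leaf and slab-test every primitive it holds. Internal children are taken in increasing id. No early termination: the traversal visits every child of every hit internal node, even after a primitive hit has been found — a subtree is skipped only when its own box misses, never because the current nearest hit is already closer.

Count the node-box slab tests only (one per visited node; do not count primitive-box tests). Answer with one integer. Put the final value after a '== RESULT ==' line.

Walk:
N0 x:[19/2,29] y:[6,22] z:[50/3,77/3] -> hit [50/3,22], descend [3, 6]
  N3 x:[19/2,22] y:[6,22] z:[62/3,74/3] -> hit [62/3,22], descend [2, 4]
    N2 x:[19/2,12] y:[6,19] z:[62/3,74/3] -> miss, prune
    N4 x:[21,22] y:[21,22] z:[22,70/3] -> hit [22,22] leaf, test {P2@t=22}
  N6 x:[43/2,29] y:[9,14] z:[50/3,77/3] -> miss, prune

Visited [0, 3, 2, 4, 6]. Tests: 5 box, 1 leaf. Nearest: P2.

== RESULT ==
5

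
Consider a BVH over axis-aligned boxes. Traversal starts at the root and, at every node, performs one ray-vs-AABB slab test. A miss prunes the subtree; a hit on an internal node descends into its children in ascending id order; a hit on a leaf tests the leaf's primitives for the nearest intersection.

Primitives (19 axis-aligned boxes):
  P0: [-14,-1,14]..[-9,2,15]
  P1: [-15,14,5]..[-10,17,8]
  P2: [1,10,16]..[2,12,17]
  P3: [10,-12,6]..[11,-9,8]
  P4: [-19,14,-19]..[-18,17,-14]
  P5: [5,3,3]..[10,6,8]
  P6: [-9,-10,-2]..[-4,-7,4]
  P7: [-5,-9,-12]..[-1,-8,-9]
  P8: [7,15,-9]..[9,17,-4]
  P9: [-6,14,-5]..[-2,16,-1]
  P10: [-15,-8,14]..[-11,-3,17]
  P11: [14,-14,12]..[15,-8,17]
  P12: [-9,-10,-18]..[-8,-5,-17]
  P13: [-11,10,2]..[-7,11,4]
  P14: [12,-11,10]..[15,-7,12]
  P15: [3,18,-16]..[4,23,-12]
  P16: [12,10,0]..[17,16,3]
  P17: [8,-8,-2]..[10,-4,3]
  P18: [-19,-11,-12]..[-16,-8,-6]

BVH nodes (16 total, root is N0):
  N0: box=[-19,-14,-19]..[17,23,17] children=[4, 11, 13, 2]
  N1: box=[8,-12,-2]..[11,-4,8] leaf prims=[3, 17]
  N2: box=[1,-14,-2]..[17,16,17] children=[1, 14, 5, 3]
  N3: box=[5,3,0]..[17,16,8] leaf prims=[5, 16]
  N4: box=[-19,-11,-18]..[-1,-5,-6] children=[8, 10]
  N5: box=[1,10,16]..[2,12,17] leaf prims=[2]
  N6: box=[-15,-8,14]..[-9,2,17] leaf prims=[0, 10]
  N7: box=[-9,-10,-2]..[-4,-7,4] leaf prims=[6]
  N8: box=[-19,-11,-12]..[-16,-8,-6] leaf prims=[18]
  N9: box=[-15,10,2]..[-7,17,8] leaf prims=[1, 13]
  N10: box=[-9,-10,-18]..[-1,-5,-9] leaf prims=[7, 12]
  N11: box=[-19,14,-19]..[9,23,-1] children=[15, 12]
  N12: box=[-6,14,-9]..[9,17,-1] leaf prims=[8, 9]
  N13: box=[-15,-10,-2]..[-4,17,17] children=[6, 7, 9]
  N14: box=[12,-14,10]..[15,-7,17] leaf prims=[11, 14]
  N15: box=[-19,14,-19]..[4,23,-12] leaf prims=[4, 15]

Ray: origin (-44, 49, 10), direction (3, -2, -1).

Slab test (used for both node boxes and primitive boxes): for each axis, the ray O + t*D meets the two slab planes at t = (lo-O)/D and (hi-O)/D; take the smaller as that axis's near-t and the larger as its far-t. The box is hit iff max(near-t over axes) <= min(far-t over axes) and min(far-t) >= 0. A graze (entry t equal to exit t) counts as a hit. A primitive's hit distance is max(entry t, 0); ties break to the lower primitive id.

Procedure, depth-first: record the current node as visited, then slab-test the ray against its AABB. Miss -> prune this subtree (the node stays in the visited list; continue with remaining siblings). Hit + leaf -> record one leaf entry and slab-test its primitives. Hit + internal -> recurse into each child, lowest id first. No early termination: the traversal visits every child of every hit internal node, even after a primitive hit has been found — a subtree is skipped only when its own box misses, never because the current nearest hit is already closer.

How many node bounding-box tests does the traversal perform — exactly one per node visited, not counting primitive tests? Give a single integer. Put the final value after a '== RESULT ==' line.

Traverse from the root:
N0 x:[25/3,61/3] y:[13,63/2] z:[-7,29] -> hit [13,61/3], descend [2, 4, 11, 13]
  N2 x:[15,61/3] y:[33/2,63/2] z:[-7,12] -> miss, prune
  N4 x:[25/3,43/3] y:[27,30] z:[16,28] -> miss, prune
  N11 x:[25/3,53/3] y:[13,35/2] z:[11,29] -> hit [13,35/2], descend [12, 15]
    N12 x:[38/3,53/3] y:[16,35/2] z:[11,19] -> hit [16,35/2] leaf, test {P8@t=17, P9(miss)}
    N15 x:[25/3,16] y:[13,35/2] z:[22,29] -> miss, prune
  N13 x:[29/3,40/3] y:[16,59/2] z:[-7,12] -> miss, prune

7 AABB tests over nodes [0, 2, 4, 11, 12, 15, 13]; 1 leaf entered; closest P8.

== RESULT ==
7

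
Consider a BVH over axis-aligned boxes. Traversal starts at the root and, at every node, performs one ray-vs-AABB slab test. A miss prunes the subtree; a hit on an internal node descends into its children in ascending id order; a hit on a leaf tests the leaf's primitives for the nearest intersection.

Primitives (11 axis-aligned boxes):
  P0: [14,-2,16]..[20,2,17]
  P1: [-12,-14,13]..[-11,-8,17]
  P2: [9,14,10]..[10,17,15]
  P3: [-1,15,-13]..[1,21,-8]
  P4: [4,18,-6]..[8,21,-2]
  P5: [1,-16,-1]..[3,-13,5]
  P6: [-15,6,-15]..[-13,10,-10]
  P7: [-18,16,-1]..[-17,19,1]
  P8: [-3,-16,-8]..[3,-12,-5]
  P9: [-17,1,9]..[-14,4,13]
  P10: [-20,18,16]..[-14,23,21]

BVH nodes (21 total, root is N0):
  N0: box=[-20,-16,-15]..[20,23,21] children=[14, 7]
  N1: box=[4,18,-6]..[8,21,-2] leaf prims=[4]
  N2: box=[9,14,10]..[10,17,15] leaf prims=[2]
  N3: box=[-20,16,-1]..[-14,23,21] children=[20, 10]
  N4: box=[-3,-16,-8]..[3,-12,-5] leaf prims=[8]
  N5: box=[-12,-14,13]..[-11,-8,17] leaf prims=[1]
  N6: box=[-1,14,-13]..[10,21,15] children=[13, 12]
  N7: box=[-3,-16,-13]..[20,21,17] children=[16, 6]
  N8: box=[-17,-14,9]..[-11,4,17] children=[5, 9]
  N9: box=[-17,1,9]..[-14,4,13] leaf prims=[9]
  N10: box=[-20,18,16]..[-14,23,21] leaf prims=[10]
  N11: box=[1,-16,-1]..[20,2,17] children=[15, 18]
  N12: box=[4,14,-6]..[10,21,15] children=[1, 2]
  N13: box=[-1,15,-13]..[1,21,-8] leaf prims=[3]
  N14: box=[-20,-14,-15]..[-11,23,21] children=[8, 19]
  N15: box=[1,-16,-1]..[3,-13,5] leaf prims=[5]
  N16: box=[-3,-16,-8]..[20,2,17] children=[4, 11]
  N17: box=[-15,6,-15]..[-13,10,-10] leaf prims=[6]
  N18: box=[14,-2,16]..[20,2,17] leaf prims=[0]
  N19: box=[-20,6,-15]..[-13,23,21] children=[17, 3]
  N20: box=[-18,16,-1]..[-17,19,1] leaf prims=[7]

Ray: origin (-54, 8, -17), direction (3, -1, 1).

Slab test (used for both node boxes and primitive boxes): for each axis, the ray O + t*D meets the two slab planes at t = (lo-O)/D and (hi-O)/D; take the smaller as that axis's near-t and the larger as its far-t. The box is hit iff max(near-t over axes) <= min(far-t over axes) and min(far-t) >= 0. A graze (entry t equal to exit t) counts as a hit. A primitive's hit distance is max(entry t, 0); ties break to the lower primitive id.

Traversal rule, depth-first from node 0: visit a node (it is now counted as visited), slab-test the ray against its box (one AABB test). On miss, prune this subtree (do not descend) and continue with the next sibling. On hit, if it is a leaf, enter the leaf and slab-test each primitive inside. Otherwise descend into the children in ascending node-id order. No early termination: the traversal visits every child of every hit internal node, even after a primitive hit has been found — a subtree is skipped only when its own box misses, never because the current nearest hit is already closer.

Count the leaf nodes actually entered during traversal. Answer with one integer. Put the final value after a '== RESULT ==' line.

Walk:
N0 x:[34/3,74/3] y:[-15,24] z:[2,38] -> hit [34/3,24], descend [7, 14]
  N7 x:[17,74/3] y:[-13,24] z:[4,34] -> hit [17,24], descend [6, 16]
    N6 x:[53/3,64/3] y:[-13,-6] z:[4,32] -> miss, prune
    N16 x:[17,74/3] y:[6,24] z:[9,34] -> hit [17,24], descend [4, 11]
      N4 x:[17,19] y:[20,24] z:[9,12] -> miss, prune
      N11 x:[55/3,74/3] y:[6,24] z:[16,34] -> hit [55/3,24], descend [15, 18]
        N15 x:[55/3,19] y:[21,24] z:[16,22] -> miss, prune
        N18 x:[68/3,74/3] y:[6,10] z:[33,34] -> miss, prune
  N14 x:[34/3,43/3] y:[-15,22] z:[2,38] -> hit [34/3,43/3], descend [8, 19]
    N8 x:[37/3,43/3] y:[4,22] z:[26,34] -> miss, prune
    N19 x:[34/3,41/3] y:[-15,2] z:[2,38] -> miss, prune

11 AABB tests over nodes [0, 7, 6, 16, 4, 11, 15, 18, 14, 8, 19]; 0 leaves entered; closest miss.

== RESULT ==
0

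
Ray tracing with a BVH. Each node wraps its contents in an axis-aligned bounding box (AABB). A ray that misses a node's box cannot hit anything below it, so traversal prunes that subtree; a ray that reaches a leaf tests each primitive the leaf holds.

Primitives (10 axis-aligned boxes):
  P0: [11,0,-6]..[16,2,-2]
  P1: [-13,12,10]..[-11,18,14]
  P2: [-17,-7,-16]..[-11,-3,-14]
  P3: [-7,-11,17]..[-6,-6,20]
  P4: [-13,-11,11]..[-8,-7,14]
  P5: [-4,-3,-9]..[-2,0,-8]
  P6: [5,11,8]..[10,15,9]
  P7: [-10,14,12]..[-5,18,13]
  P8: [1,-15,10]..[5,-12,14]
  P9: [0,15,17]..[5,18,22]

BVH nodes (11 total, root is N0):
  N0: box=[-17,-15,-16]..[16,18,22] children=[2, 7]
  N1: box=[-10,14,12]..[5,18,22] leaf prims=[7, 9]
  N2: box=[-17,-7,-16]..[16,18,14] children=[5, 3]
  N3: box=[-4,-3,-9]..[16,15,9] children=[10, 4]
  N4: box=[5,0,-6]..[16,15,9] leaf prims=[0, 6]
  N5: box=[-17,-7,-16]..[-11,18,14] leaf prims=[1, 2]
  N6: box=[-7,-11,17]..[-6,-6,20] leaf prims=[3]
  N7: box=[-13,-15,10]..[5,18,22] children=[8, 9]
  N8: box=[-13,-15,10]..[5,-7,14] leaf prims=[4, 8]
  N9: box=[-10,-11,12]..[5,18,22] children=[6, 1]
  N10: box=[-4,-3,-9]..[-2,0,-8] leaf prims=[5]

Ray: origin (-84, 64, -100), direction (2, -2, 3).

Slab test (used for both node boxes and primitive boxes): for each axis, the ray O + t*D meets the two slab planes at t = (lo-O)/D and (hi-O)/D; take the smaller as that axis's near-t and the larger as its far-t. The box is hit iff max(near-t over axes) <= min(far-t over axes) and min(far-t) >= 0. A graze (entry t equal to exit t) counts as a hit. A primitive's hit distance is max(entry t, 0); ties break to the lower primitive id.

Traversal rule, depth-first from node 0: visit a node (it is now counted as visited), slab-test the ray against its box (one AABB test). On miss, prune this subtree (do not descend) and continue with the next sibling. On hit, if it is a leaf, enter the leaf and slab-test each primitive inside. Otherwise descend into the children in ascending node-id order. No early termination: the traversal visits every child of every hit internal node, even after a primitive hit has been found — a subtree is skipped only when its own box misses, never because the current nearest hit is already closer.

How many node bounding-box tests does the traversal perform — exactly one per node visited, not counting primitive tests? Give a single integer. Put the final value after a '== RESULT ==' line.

Traverse from the root:
N0 x:[67/2,50] y:[23,79/2] z:[28,122/3] -> hit [67/2,79/2], descend [2, 7]
  N2 x:[67/2,50] y:[23,71/2] z:[28,38] -> hit [67/2,71/2], descend [3, 5]
    N3 x:[40,50] y:[49/2,67/2] z:[91/3,109/3] -> miss, prune
    N5 x:[67/2,73/2] y:[23,71/2] z:[28,38] -> hit [67/2,71/2] leaf, test {P1(miss), P2(miss)}
  N7 x:[71/2,89/2] y:[23,79/2] z:[110/3,122/3] -> hit [110/3,79/2], descend [8, 9]
    N8 x:[71/2,89/2] y:[71/2,79/2] z:[110/3,38] -> hit [110/3,38] leaf, test {P4@t=37, P8(miss)}
    N9 x:[37,89/2] y:[23,75/2] z:[112/3,122/3] -> hit [112/3,75/2], descend [1, 6]
      N1 x:[37,89/2] y:[23,25] z:[112/3,122/3] -> miss, prune
      N6 x:[77/2,39] y:[35,75/2] z:[39,40] -> miss, prune

Summary -> nodes [0, 2, 3, 5, 7, 8, 9, 1, 6]; box-tests=9; leaf-entries=2; first=P4

== RESULT ==
9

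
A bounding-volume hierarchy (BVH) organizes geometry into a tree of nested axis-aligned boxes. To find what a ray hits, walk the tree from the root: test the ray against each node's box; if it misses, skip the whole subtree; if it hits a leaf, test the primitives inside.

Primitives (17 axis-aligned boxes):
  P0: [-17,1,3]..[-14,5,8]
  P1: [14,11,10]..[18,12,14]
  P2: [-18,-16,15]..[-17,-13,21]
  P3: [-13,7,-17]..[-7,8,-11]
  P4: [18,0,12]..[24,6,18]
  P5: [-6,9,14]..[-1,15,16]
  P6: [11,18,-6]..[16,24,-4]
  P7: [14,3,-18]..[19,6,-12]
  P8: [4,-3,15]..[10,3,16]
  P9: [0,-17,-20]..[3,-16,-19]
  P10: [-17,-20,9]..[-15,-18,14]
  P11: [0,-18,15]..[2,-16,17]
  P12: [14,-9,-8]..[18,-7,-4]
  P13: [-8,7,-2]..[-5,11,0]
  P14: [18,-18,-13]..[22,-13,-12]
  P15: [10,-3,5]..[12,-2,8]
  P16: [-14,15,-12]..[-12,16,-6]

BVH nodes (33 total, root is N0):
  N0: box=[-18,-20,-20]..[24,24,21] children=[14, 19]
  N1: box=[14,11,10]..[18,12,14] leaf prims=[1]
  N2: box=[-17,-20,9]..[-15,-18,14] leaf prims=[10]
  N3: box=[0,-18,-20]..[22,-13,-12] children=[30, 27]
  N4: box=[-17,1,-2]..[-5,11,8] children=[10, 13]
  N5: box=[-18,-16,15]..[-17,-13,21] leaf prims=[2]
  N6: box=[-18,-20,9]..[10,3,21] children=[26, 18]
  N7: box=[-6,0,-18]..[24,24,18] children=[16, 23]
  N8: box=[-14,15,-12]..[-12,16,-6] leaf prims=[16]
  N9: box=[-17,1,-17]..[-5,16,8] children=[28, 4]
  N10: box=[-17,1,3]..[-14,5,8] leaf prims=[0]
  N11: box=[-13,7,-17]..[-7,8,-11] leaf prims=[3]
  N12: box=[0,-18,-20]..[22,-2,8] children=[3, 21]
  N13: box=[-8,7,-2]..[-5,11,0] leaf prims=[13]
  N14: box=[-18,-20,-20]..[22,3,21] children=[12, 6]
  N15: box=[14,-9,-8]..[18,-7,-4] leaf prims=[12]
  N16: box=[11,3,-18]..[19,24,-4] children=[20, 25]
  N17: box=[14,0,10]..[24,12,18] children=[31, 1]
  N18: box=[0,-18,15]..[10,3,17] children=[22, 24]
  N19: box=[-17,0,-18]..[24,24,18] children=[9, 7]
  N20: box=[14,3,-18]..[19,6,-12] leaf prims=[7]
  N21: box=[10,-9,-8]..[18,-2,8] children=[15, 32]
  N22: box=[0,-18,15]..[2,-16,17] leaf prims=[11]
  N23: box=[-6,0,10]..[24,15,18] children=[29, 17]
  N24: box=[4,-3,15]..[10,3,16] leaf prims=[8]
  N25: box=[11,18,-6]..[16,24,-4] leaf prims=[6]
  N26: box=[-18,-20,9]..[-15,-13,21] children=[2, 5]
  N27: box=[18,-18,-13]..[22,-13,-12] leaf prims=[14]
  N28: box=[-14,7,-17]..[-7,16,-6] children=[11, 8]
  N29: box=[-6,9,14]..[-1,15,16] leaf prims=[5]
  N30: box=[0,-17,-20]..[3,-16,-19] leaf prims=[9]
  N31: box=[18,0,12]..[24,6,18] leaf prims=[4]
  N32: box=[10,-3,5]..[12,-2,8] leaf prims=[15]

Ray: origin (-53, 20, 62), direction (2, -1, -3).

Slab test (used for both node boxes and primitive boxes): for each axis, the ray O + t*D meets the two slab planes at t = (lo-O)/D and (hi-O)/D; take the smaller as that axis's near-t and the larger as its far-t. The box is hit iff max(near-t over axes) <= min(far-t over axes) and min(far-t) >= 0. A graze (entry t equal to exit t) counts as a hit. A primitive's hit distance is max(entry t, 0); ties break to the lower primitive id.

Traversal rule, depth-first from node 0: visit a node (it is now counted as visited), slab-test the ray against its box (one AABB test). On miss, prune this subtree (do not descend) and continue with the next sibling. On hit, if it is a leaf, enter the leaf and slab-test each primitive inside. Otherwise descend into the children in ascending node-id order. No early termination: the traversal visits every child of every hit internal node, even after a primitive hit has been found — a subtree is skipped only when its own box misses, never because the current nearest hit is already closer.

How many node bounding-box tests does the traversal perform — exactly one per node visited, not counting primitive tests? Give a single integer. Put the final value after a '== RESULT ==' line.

Traverse from the root:
N0 x:[35/2,77/2] y:[-4,40] z:[41/3,82/3] -> hit [35/2,82/3], descend [14, 19]
  N14 x:[35/2,75/2] y:[17,40] z:[41/3,82/3] -> hit [35/2,82/3], descend [6, 12]
    N6 x:[35/2,63/2] y:[17,40] z:[41/3,53/3] -> hit [35/2,53/3], descend [18, 26]
      N18 x:[53/2,63/2] y:[17,38] z:[15,47/3] -> miss, prune
      N26 x:[35/2,19] y:[33,40] z:[41/3,53/3] -> miss, prune
    N12 x:[53/2,75/2] y:[22,38] z:[18,82/3] -> hit [53/2,82/3], descend [3, 21]
      N3 x:[53/2,75/2] y:[33,38] z:[74/3,82/3] -> miss, prune
      N21 x:[63/2,71/2] y:[22,29] z:[18,70/3] -> miss, prune
  N19 x:[18,77/2] y:[-4,20] z:[44/3,80/3] -> hit [18,20], descend [7, 9]
    N7 x:[47/2,77/2] y:[-4,20] z:[44/3,80/3] -> miss, prune
    N9 x:[18,24] y:[4,19] z:[18,79/3] -> hit [18,19], descend [4, 28]
      N4 x:[18,24] y:[9,19] z:[18,64/3] -> hit [18,19], descend [10, 13]
        N10 x:[18,39/2] y:[15,19] z:[18,59/3] -> hit [18,19] leaf, test {P0@t=18}
        N13 x:[45/2,24] y:[9,13] z:[62/3,64/3] -> miss, prune
      N28 x:[39/2,23] y:[4,13] z:[68/3,79/3] -> miss, prune

order=[0, 14, 6, 18, 26, 12, 3, 21, 19, 7, 9, 4, 10, 13, 28]  |boxes|=15  |leaves|=1  hit=P0

== RESULT ==
15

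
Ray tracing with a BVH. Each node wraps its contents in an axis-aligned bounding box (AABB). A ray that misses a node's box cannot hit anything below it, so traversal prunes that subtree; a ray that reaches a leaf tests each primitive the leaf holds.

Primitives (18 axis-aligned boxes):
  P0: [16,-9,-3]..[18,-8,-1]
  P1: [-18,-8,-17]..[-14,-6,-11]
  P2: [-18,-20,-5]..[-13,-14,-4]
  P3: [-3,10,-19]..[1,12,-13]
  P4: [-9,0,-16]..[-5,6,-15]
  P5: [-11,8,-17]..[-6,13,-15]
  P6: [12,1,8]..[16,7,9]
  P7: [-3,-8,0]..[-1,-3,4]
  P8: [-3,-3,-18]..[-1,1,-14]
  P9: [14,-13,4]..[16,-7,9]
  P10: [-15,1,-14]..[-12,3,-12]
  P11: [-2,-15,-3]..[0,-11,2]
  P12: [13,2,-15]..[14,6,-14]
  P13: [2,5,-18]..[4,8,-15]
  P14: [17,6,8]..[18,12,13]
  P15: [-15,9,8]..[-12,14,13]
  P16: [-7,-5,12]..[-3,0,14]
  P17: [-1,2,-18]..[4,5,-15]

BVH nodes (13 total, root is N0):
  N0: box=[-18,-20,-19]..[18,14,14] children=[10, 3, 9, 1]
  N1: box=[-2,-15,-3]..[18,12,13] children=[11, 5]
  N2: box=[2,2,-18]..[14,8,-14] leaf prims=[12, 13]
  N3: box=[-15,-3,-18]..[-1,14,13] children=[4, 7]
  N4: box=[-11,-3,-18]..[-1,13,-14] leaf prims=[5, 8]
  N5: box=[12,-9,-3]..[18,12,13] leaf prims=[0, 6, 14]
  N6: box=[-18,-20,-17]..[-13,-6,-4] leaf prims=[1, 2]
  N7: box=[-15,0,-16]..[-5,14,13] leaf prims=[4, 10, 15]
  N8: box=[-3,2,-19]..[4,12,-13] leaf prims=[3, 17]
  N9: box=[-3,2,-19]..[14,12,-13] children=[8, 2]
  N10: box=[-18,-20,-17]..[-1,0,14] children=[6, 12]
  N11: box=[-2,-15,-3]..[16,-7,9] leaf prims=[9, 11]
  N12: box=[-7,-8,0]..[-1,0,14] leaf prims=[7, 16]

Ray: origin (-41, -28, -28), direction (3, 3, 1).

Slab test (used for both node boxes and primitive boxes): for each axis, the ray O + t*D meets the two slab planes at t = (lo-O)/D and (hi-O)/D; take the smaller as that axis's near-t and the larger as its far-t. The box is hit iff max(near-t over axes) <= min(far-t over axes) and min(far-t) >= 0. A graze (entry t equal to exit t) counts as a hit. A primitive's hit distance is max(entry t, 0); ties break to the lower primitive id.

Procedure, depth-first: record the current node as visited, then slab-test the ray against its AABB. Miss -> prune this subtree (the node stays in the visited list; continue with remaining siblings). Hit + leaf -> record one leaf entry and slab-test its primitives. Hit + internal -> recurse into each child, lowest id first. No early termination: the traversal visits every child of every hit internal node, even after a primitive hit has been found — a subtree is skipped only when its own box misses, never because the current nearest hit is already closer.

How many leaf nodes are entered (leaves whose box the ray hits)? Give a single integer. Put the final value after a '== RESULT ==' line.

Traverse from the root:
N0 x:[23/3,59/3] y:[8/3,14] z:[9,42] -> hit [9,14], descend [1, 3, 9, 10]
  N1 x:[13,59/3] y:[13/3,40/3] z:[25,41] -> miss, prune
  N3 x:[26/3,40/3] y:[25/3,14] z:[10,41] -> hit [10,40/3], descend [4, 7]
    N4 x:[10,40/3] y:[25/3,41/3] z:[10,14] -> hit [10,40/3] leaf, test {P5(miss), P8(miss)}
    N7 x:[26/3,12] y:[28/3,14] z:[12,41] -> hit [12,12] leaf, test {P4(miss), P10(miss), P15(miss)}
  N9 x:[38/3,55/3] y:[10,40/3] z:[9,15] -> hit [38/3,40/3], descend [2, 8]
    N2 x:[43/3,55/3] y:[10,12] z:[10,14] -> miss, prune
    N8 x:[38/3,15] y:[10,40/3] z:[9,15] -> hit [38/3,40/3] leaf, test {P3@t=38/3, P17(miss)}
  N10 x:[23/3,40/3] y:[8/3,28/3] z:[11,42] -> miss, prune

order=[0, 1, 3, 4, 7, 9, 2, 8, 10]  |boxes|=9  |leaves|=3  hit=P3

== RESULT ==
3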